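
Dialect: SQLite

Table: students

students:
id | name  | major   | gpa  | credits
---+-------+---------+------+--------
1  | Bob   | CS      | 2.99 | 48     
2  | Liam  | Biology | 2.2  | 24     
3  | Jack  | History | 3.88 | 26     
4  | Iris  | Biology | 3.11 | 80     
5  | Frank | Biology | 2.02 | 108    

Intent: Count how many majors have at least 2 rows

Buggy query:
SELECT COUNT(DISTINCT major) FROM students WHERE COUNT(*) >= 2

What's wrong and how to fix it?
Bug: COUNT(*) cannot appear in WHERE; the per-group count doesn't exist yet

Fix: Use a subquery that GROUPs and filters with HAVING, then count its rows

Corrected query:
SELECT COUNT(*) FROM (SELECT major FROM students GROUP BY major HAVING COUNT(*) >= 2)

Result:
COUNT(*)
--------
1       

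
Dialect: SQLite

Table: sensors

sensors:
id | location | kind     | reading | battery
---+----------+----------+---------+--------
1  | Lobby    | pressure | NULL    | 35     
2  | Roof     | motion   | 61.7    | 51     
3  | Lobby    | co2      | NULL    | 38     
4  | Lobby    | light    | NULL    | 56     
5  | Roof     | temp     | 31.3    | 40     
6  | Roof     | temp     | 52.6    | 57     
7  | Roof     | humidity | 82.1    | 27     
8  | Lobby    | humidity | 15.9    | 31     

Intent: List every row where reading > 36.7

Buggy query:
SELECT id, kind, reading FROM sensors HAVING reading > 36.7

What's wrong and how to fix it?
Bug: This is a non-aggregate query (no GROUP BY, no aggregates), so in SQLite the HAVING clause is invalid here; a row-level condition belongs in WHERE

Fix: Use WHERE for row-level filtering

Corrected query:
SELECT id, kind, reading FROM sensors WHERE reading > 36.7

Result:
id | kind     | reading
---+----------+--------
2  | motion   | 61.7   
6  | temp     | 52.6   
7  | humidity | 82.1   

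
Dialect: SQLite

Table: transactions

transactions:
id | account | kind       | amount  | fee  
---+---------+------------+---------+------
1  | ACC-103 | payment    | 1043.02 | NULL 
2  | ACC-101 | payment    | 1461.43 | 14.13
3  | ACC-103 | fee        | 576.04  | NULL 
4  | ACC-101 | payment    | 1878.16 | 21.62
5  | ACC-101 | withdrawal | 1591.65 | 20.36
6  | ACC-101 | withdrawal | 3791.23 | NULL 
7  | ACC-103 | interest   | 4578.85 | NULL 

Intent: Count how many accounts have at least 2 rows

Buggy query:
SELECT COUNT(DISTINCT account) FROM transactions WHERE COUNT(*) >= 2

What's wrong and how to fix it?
Bug: COUNT(*) cannot appear in WHERE; the per-group count doesn't exist yet

Fix: Group first with HAVING COUNT(*) >= 2, then COUNT the resulting groups

Corrected query:
SELECT COUNT(*) FROM (SELECT account FROM transactions GROUP BY account HAVING COUNT(*) >= 2)

Result:
COUNT(*)
--------
2       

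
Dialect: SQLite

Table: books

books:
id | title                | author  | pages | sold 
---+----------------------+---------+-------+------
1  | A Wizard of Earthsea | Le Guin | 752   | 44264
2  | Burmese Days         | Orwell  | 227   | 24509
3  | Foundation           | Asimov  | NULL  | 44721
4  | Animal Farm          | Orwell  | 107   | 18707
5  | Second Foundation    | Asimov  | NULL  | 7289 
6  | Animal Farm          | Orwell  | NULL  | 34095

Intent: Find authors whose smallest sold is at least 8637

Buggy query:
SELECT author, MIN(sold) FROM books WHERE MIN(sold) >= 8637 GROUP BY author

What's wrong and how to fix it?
Bug: Aggregates like MIN are computed per group after WHERE runs

Fix: Replace WHERE with HAVING after the GROUP BY

Corrected query:
SELECT author, MIN(sold) FROM books GROUP BY author HAVING MIN(sold) >= 8637

Result:
author  | MIN(sold)
--------+----------
Le Guin | 44264    
Orwell  | 18707    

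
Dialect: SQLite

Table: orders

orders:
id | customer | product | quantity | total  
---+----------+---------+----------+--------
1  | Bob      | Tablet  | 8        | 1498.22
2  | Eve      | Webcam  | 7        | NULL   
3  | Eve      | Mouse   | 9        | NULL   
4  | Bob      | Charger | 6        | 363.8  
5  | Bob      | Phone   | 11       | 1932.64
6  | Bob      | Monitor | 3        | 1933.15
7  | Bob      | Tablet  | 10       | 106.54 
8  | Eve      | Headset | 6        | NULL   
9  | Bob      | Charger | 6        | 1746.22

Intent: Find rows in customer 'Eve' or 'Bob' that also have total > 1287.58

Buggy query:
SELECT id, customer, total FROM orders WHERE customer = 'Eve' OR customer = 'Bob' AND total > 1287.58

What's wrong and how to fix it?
Bug: Without parentheses, AND is evaluated before OR, so the total filter only applies to the 'Bob' branch

Fix: Group the OR with parentheses (or use IN), then AND the threshold

Corrected query:
SELECT id, customer, total FROM orders WHERE (customer = 'Eve' OR customer = 'Bob') AND total > 1287.58

Result:
id | customer | total  
---+----------+--------
1  | Bob      | 1498.22
5  | Bob      | 1932.64
6  | Bob      | 1933.15
9  | Bob      | 1746.22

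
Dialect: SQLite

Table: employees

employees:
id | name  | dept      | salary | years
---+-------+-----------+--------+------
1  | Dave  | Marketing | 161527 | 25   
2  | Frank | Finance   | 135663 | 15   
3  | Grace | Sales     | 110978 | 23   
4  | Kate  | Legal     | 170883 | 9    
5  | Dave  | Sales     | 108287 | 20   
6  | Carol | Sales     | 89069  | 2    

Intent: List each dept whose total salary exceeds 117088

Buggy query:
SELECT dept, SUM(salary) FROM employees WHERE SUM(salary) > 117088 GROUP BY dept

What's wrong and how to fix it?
Bug: SUM(salary) is an aggregate, but WHERE filters rows before aggregation

Fix: Move the aggregate condition to a HAVING clause

Corrected query:
SELECT dept, SUM(salary) FROM employees GROUP BY dept HAVING SUM(salary) > 117088

Result:
dept      | SUM(salary)
----------+------------
Finance   | 135663     
Legal     | 170883     
Marketing | 161527     
Sales     | 308334     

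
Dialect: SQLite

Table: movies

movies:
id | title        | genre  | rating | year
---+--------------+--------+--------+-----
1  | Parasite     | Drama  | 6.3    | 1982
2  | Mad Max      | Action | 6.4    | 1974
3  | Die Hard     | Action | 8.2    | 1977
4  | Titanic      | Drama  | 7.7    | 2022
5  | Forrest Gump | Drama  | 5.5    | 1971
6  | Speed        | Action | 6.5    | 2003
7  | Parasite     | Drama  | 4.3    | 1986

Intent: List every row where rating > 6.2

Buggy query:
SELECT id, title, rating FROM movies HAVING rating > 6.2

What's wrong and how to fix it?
Bug: HAVING filters the output of aggregation, but this query has no GROUP BY and no aggregate functions, so SQLite rejects it (HAVING clause on a non-aggregate query); the condition here is per row

Fix: Replace HAVING with WHERE since the condition applies to individual rows

Corrected query:
SELECT id, title, rating FROM movies WHERE rating > 6.2

Result:
id | title    | rating
---+----------+-------
1  | Parasite | 6.3   
2  | Mad Max  | 6.4   
3  | Die Hard | 8.2   
4  | Titanic  | 7.7   
6  | Speed    | 6.5   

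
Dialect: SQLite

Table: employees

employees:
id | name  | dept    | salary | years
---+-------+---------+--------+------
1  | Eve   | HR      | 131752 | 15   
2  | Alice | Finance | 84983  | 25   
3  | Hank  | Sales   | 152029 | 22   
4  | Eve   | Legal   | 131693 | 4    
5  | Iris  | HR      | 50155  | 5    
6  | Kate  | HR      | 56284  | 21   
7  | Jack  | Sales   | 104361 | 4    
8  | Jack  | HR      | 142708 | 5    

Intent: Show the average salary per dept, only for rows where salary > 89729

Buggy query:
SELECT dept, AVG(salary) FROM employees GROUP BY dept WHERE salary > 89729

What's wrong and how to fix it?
Bug: Row-level WHERE must come before GROUP BY in the clause order

Fix: Move the WHERE clause before GROUP BY

Corrected query:
SELECT dept, AVG(salary) FROM employees WHERE salary > 89729 GROUP BY dept

Result:
dept  | AVG(salary)
------+------------
HR    | 137230     
Legal | 131693     
Sales | 128195     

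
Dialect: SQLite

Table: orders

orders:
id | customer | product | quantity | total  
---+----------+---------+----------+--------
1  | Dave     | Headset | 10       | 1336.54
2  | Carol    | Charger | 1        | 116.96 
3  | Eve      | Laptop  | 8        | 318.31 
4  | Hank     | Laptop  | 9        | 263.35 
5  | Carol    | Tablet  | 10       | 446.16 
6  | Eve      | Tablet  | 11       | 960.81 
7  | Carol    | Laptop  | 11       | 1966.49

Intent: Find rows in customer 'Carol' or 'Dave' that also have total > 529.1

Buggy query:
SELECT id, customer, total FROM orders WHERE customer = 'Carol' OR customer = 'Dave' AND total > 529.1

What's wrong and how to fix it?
Bug: Without parentheses, AND is evaluated before OR, so the total filter only applies to the 'Dave' branch

Fix: Group the OR with parentheses (or use IN), then AND the threshold

Corrected query:
SELECT id, customer, total FROM orders WHERE (customer = 'Carol' OR customer = 'Dave') AND total > 529.1

Result:
id | customer | total  
---+----------+--------
1  | Dave     | 1336.54
7  | Carol    | 1966.49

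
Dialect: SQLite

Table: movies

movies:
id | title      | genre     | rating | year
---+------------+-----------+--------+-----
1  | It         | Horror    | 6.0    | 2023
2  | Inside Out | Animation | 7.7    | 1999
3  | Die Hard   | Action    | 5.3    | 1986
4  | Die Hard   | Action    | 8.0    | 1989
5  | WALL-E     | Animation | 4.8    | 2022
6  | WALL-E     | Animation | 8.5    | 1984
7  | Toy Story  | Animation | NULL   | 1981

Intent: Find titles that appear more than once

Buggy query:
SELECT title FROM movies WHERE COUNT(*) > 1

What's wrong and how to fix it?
Bug: COUNT(*) is an aggregate and cannot be used in WHERE

Fix: Group first, then use HAVING for the count condition

Corrected query:
SELECT title FROM movies GROUP BY title HAVING COUNT(*) > 1

Result:
title   
--------
Die Hard
WALL-E  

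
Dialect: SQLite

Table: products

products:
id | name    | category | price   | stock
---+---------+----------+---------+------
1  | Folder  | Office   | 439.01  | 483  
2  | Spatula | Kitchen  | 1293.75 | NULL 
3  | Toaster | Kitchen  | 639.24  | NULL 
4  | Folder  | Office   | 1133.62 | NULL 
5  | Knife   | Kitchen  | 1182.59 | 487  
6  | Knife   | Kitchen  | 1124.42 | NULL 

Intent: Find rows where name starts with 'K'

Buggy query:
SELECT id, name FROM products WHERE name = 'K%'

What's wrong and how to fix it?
Bug: '=' compares the literal string including the % character; pattern matching needs LIKE

Fix: Replace '=' with LIKE so 'K%' is treated as a pattern

Corrected query:
SELECT id, name FROM products WHERE name LIKE 'K%'

Result:
id | name 
---+------
5  | Knife
6  | Knife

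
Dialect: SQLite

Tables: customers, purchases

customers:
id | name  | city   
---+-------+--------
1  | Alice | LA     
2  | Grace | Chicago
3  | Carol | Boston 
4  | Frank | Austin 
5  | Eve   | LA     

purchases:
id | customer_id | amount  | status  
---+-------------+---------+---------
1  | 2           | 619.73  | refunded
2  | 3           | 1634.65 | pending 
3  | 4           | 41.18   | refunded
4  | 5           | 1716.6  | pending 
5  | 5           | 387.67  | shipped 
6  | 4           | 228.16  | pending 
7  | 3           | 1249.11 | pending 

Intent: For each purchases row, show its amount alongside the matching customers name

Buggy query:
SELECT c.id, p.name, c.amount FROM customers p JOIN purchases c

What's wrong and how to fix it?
Bug: JOIN with no ON clause produces a cartesian product; every purchases row pairs with every customers row

Fix: Specify the join condition linking the foreign key to the parent id

Corrected query:
SELECT c.id, p.name, c.amount FROM customers p JOIN purchases c ON c.customer_id = p.id

Result:
id | name  | amount 
---+-------+--------
1  | Grace | 619.73 
2  | Carol | 1634.65
3  | Frank | 41.18  
4  | Eve   | 1716.6 
5  | Eve   | 387.67 
6  | Frank | 228.16 
7  | Carol | 1249.11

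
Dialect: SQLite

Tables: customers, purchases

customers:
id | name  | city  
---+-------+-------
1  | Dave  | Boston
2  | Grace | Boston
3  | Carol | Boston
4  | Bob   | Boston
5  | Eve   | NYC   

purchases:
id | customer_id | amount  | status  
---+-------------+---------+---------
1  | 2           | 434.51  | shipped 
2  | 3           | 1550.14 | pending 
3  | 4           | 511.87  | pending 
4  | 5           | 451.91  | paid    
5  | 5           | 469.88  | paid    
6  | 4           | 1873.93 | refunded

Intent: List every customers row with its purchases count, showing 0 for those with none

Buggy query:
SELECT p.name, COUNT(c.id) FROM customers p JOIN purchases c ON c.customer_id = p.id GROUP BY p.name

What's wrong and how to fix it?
Bug: INNER JOIN drops customers rows that have no matching purchases rows

Fix: Switch to LEFT JOIN to retain unmatched parent rows

Corrected query:
SELECT p.name, COUNT(c.id) FROM customers p LEFT JOIN purchases c ON c.customer_id = p.id GROUP BY p.name

Result:
name  | COUNT(c.id)
------+------------
Bob   | 2          
Carol | 1          
Dave  | 0          
Eve   | 2          
Grace | 1          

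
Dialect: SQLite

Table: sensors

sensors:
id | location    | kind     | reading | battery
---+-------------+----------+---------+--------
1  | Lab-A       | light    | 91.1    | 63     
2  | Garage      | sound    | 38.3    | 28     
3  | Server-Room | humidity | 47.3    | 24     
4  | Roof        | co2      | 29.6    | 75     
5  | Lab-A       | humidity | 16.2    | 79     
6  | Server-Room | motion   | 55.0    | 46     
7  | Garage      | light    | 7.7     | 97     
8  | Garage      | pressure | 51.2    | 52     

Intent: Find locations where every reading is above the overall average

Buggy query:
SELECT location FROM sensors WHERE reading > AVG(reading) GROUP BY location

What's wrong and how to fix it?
Bug: AVG() is an aggregate; it can't sit directly in WHERE

Fix: Compute the overall average in a scalar subquery and compare each group's MIN against it in HAVING

Corrected query:
SELECT location FROM sensors GROUP BY location HAVING MIN(reading) > (SELECT AVG(reading) FROM sensors)

Result:
location   
-----------
Server-Room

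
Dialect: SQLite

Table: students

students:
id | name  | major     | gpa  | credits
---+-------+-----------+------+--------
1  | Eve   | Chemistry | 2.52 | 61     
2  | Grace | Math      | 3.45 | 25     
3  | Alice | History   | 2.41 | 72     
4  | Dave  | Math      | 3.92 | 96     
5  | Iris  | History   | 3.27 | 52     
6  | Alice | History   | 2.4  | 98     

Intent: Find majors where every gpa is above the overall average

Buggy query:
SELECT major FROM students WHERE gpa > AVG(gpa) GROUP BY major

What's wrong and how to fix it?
Bug: WHERE evaluates per row before aggregation, so AVG() is unavailable

Fix: Use a subquery for AVG and a HAVING MIN(...) filter so the condition holds for every row in the group

Corrected query:
SELECT major FROM students GROUP BY major HAVING MIN(gpa) > (SELECT AVG(gpa) FROM students)

Result:
major
-----
Math 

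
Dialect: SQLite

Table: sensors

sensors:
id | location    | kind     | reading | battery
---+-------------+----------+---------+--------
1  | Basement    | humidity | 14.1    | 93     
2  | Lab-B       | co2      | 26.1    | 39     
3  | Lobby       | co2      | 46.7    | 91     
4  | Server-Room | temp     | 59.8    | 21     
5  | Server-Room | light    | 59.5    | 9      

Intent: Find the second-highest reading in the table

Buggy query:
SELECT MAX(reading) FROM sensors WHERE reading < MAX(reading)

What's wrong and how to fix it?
Bug: MAX(reading) on the right of the comparison is an aggregate-in-WHERE error

Fix: Compute the overall MAX in a subquery, then take MAX of rows below it

Corrected query:
SELECT MAX(reading) FROM sensors WHERE reading < (SELECT MAX(reading) FROM sensors)

Result:
MAX(reading)
------------
59.5        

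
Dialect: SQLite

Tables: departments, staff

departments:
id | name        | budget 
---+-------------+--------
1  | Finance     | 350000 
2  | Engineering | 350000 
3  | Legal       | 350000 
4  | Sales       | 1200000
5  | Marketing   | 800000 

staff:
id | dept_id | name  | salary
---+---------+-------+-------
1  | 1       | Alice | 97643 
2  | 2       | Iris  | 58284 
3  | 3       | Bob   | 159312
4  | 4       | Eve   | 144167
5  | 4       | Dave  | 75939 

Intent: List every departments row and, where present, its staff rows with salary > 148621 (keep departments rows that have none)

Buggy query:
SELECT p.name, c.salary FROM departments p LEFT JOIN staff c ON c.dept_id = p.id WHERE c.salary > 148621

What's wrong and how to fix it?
Bug: A WHERE condition on the right-hand table after LEFT JOIN drops unmatched parents

Fix: Put 'c.salary > 148621' in the JOIN's ON clause instead of WHERE

Corrected query:
SELECT p.name, c.salary FROM departments p LEFT JOIN staff c ON c.dept_id = p.id AND c.salary > 148621

Result:
name        | salary
------------+-------
Finance     | NULL  
Engineering | NULL  
Legal       | 159312
Sales       | NULL  
Marketing   | NULL  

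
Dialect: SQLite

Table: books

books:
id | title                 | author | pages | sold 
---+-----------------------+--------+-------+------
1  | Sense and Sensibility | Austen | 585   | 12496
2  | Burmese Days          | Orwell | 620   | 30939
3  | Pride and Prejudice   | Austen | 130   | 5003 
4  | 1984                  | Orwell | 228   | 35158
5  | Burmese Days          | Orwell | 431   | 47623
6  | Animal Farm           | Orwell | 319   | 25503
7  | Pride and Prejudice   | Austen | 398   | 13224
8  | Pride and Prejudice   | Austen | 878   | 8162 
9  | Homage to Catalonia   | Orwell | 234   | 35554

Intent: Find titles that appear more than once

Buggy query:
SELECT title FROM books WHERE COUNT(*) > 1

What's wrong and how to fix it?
Bug: WHERE can't reference COUNT(*); aggregates are computed after WHERE

Fix: GROUP BY title, then filter groups with HAVING COUNT(*) > 1

Corrected query:
SELECT title FROM books GROUP BY title HAVING COUNT(*) > 1

Result:
title              
-------------------
Burmese Days       
Pride and Prejudice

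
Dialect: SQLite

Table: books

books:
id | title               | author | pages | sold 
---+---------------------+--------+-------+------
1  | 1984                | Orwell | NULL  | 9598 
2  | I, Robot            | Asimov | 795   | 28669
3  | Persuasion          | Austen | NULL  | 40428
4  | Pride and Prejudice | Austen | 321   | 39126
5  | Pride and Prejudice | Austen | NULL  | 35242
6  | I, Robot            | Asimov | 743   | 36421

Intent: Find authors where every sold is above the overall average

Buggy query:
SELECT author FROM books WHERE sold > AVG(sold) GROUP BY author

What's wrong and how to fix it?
Bug: AVG() is an aggregate; it can't sit directly in WHERE

Fix: Compute the overall average in a scalar subquery and compare each group's MIN against it in HAVING

Corrected query:
SELECT author FROM books GROUP BY author HAVING MIN(sold) > (SELECT AVG(sold) FROM books)

Result:
author
------
Austen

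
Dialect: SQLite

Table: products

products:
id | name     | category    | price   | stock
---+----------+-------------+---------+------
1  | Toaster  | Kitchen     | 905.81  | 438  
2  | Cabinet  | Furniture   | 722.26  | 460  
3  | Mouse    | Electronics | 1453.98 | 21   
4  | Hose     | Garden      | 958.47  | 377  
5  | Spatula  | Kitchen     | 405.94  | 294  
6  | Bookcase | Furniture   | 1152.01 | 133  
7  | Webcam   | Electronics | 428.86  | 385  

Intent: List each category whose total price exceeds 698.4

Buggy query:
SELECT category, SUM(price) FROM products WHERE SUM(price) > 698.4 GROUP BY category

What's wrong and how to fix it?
Bug: Aggregate functions cannot appear in a WHERE clause

Fix: Use HAVING (which filters groups after aggregation) instead of WHERE

Corrected query:
SELECT category, SUM(price) FROM products GROUP BY category HAVING SUM(price) > 698.4

Result:
category    | SUM(price)
------------+-----------
Electronics | 1882.84   
Furniture   | 1874.27   
Garden      | 958.47    
Kitchen     | 1311.75   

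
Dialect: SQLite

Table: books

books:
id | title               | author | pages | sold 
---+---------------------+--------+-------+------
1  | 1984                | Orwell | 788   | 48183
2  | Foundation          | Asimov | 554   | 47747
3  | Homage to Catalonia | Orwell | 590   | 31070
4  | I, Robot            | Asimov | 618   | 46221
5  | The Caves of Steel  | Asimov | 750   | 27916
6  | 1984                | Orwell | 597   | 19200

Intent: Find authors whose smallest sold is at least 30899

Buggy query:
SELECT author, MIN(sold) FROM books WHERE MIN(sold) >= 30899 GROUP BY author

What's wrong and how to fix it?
Bug: Aggregates like MIN are computed per group after WHERE runs

Fix: Use HAVING for the per-group MIN condition

Corrected query:
SELECT author, MIN(sold) FROM books GROUP BY author HAVING MIN(sold) >= 30899

Result:
(no rows)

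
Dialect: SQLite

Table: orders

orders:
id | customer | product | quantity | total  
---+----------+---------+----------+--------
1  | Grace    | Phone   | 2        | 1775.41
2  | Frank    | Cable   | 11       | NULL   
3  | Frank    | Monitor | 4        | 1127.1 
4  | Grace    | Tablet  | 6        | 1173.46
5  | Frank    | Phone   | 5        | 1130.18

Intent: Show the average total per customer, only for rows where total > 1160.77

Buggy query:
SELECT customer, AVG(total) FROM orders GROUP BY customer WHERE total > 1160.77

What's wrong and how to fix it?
Bug: WHERE cannot follow GROUP BY

Fix: Move the WHERE clause before GROUP BY

Corrected query:
SELECT customer, AVG(total) FROM orders WHERE total > 1160.77 GROUP BY customer

Result:
customer | AVG(total)
---------+-----------
Grace    | 1474.435  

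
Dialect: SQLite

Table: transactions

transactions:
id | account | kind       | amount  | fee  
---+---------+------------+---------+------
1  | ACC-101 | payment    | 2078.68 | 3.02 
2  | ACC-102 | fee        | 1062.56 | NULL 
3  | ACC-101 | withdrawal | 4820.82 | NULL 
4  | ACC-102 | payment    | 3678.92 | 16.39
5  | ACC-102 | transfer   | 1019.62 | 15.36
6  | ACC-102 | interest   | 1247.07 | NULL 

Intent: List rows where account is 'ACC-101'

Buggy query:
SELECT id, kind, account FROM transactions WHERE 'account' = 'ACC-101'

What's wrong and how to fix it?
Bug: 'account' in single quotes is a string literal, not the column; the comparison is literal-vs-literal and never true

Fix: Remove the quotes around the column name (or use double quotes for an identifier)

Corrected query:
SELECT id, kind, account FROM transactions WHERE account = 'ACC-101'

Result:
id | kind       | account
---+------------+--------
1  | payment    | ACC-101
3  | withdrawal | ACC-101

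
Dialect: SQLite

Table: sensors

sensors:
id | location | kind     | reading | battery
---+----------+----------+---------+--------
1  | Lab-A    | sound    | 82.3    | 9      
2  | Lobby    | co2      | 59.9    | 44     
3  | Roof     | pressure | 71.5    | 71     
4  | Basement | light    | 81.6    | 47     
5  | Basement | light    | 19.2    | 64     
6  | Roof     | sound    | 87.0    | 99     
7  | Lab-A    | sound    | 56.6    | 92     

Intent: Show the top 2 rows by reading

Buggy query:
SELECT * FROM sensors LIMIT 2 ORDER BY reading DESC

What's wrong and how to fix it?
Bug: ORDER BY cannot follow LIMIT; LIMIT is the final clause

Fix: Swap the clauses: ORDER BY first, then LIMIT

Corrected query:
SELECT * FROM sensors ORDER BY reading DESC LIMIT 2

Result:
id | location | kind  | reading | battery
---+----------+-------+---------+--------
6  | Roof     | sound | 87      | 99     
1  | Lab-A    | sound | 82.3    | 9      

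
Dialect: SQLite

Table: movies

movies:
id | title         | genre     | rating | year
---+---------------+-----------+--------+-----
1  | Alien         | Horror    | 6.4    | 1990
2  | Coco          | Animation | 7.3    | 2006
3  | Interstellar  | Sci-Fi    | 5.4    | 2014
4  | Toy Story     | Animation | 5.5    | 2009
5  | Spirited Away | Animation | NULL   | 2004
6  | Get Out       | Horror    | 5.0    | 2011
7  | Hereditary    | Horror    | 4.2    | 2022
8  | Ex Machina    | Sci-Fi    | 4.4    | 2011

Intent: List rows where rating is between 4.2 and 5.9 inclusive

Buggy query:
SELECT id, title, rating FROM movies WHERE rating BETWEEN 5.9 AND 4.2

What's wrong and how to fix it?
Bug: BETWEEN expects the lower bound first; with 5.9 AND 4.2 the range is empty

Fix: Swap the bounds so the smaller value comes first

Corrected query:
SELECT id, title, rating FROM movies WHERE rating BETWEEN 4.2 AND 5.9

Result:
id | title        | rating
---+--------------+-------
3  | Interstellar | 5.4   
4  | Toy Story    | 5.5   
6  | Get Out      | 5     
7  | Hereditary   | 4.2   
8  | Ex Machina   | 4.4   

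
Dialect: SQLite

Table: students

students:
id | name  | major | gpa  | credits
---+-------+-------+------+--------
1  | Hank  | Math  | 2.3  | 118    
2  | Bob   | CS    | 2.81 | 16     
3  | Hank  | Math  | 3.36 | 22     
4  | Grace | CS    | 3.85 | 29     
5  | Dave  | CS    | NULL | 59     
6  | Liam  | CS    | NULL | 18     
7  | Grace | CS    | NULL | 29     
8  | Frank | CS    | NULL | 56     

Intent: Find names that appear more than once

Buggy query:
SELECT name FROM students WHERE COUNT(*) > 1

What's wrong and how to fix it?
Bug: WHERE can't reference COUNT(*); aggregates are computed after WHERE

Fix: Group first, then use HAVING for the count condition

Corrected query:
SELECT name FROM students GROUP BY name HAVING COUNT(*) > 1

Result:
name 
-----
Grace
Hank 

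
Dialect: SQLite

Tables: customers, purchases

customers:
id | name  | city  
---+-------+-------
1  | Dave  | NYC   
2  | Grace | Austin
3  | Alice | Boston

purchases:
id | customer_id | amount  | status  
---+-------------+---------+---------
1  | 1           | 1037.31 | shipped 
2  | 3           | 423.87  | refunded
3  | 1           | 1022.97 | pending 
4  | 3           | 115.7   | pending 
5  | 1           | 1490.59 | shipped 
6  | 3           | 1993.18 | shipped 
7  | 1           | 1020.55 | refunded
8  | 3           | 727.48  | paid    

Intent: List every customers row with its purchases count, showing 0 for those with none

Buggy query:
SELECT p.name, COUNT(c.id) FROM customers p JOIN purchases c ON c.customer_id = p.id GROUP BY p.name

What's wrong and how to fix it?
Bug: An inner join excludes parents with zero children

Fix: Switch to LEFT JOIN to retain unmatched parent rows

Corrected query:
SELECT p.name, COUNT(c.id) FROM customers p LEFT JOIN purchases c ON c.customer_id = p.id GROUP BY p.name

Result:
name  | COUNT(c.id)
------+------------
Alice | 4          
Dave  | 4          
Grace | 0          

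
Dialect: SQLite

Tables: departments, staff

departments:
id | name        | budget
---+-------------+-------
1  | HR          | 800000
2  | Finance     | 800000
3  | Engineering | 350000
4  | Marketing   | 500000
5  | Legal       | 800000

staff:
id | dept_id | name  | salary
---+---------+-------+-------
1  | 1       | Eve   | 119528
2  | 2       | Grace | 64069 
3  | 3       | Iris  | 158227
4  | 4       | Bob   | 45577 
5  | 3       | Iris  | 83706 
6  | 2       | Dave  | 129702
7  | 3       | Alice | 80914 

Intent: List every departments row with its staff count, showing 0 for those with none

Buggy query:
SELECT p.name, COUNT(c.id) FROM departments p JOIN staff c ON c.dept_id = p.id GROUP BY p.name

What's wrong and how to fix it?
Bug: An inner join excludes parents with zero children

Fix: Switch to LEFT JOIN to retain unmatched parent rows

Corrected query:
SELECT p.name, COUNT(c.id) FROM departments p LEFT JOIN staff c ON c.dept_id = p.id GROUP BY p.name

Result:
name        | COUNT(c.id)
------------+------------
Engineering | 3          
Finance     | 2          
HR          | 1          
Legal       | 0          
Marketing   | 1          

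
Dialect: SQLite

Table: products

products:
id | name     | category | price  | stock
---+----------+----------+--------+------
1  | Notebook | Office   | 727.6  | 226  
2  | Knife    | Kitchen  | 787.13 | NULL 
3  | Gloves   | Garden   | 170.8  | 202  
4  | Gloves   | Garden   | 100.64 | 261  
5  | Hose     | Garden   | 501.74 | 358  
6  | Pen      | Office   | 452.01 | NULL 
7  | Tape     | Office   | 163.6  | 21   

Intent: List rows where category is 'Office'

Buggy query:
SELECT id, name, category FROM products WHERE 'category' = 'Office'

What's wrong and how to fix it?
Bug: Single quotes denote string literals in SQL; the column name is being compared as a constant string

Fix: Remove the quotes around the column name (or use double quotes for an identifier)

Corrected query:
SELECT id, name, category FROM products WHERE category = 'Office'

Result:
id | name     | category
---+----------+---------
1  | Notebook | Office  
6  | Pen      | Office  
7  | Tape     | Office  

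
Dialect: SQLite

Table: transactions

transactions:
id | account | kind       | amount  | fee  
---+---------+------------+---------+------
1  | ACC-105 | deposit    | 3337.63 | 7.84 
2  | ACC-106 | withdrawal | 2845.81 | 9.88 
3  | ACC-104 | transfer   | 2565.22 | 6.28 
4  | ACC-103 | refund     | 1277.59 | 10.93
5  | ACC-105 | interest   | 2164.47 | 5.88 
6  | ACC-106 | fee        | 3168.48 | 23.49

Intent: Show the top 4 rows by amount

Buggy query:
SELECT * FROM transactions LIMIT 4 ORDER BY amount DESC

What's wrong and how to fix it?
Bug: LIMIT must come after ORDER BY

Fix: Swap the clauses: ORDER BY first, then LIMIT

Corrected query:
SELECT * FROM transactions ORDER BY amount DESC LIMIT 4

Result:
id | account | kind       | amount  | fee  
---+---------+------------+---------+------
1  | ACC-105 | deposit    | 3337.63 | 7.84 
6  | ACC-106 | fee        | 3168.48 | 23.49
2  | ACC-106 | withdrawal | 2845.81 | 9.88 
3  | ACC-104 | transfer   | 2565.22 | 6.28 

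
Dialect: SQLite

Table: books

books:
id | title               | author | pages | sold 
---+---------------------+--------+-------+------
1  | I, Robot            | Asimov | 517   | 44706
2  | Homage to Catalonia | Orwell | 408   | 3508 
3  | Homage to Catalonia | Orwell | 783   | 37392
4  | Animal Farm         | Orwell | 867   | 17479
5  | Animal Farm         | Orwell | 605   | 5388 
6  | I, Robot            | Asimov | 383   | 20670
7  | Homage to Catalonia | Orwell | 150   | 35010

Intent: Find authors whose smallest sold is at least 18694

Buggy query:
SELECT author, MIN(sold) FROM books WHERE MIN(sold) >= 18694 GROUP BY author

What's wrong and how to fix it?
Bug: MIN() in WHERE is a misuse of aggregate

Fix: Use HAVING for the per-group MIN condition

Corrected query:
SELECT author, MIN(sold) FROM books GROUP BY author HAVING MIN(sold) >= 18694

Result:
author | MIN(sold)
-------+----------
Asimov | 20670    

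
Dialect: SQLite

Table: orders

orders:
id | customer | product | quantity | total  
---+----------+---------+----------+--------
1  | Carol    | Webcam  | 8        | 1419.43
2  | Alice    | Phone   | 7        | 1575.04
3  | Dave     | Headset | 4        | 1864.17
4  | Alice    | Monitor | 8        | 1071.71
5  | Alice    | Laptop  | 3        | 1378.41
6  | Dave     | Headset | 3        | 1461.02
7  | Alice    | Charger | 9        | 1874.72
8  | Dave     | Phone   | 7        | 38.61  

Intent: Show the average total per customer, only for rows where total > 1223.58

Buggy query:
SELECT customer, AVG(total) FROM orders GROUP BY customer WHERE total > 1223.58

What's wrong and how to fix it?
Bug: Row-level WHERE must come before GROUP BY in the clause order

Fix: Place WHERE between FROM and GROUP BY

Corrected query:
SELECT customer, AVG(total) FROM orders WHERE total > 1223.58 GROUP BY customer

Result:
customer | AVG(total)
---------+-----------
Alice    | 1609.39   
Carol    | 1419.43   
Dave     | 1662.595  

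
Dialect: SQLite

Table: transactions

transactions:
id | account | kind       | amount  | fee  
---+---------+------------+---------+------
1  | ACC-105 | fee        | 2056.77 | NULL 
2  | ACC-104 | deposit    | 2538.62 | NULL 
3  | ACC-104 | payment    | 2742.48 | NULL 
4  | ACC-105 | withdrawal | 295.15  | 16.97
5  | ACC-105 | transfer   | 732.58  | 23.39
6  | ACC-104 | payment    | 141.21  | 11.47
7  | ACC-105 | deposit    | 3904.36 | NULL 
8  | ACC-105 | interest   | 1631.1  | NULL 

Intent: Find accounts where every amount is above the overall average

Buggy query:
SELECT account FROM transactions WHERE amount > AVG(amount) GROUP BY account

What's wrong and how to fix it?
Bug: WHERE evaluates per row before aggregation, so AVG() is unavailable

Fix: Use a subquery for AVG and a HAVING MIN(...) filter so the condition holds for every row in the group

Corrected query:
SELECT account FROM transactions GROUP BY account HAVING MIN(amount) > (SELECT AVG(amount) FROM transactions)

Result:
(no rows)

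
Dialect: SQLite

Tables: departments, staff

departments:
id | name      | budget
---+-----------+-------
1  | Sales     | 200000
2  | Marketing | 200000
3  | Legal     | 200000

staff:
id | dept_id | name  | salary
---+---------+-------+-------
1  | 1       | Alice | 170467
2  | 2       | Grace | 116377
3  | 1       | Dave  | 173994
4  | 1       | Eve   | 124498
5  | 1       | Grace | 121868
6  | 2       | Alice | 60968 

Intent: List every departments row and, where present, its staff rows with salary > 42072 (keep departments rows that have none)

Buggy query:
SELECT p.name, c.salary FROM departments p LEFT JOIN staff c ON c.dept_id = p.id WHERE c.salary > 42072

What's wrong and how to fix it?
Bug: Filtering c.salary in WHERE discards the NULL rows produced by LEFT JOIN, turning it into an inner join

Fix: Move the right-table condition into the ON clause so unmatched parents are kept

Corrected query:
SELECT p.name, c.salary FROM departments p LEFT JOIN staff c ON c.dept_id = p.id AND c.salary > 42072

Result:
name      | salary
----------+-------
Sales     | 121868
Sales     | 124498
Sales     | 170467
Sales     | 173994
Marketing | 60968 
Marketing | 116377
Legal     | NULL  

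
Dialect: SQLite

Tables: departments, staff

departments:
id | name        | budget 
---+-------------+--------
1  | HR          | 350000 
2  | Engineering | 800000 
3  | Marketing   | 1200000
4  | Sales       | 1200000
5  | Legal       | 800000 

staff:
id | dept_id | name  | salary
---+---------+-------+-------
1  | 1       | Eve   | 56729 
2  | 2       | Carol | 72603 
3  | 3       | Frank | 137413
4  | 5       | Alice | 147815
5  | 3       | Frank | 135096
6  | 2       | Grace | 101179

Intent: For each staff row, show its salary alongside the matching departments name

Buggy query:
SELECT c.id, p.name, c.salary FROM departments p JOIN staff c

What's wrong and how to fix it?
Bug: Missing join condition: each staff row is matched to all departments rows instead of just its own

Fix: Add ON c.dept_id = p.id to the JOIN

Corrected query:
SELECT c.id, p.name, c.salary FROM departments p JOIN staff c ON c.dept_id = p.id

Result:
id | name        | salary
---+-------------+-------
1  | HR          | 56729 
2  | Engineering | 72603 
3  | Marketing   | 137413
4  | Legal       | 147815
5  | Marketing   | 135096
6  | Engineering | 101179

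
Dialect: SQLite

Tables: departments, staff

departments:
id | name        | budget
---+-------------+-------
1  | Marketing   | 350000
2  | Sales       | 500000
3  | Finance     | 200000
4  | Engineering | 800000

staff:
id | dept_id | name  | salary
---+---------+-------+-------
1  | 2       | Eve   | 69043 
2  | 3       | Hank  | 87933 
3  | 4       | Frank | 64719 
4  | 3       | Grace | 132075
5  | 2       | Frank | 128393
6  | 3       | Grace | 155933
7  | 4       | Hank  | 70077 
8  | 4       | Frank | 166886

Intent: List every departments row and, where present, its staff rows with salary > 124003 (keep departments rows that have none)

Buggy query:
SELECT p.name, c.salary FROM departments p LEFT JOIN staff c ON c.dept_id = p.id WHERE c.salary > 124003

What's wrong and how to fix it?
Bug: A WHERE condition on the right-hand table after LEFT JOIN drops unmatched parents

Fix: Put 'c.salary > 124003' in the JOIN's ON clause instead of WHERE

Corrected query:
SELECT p.name, c.salary FROM departments p LEFT JOIN staff c ON c.dept_id = p.id AND c.salary > 124003

Result:
name        | salary
------------+-------
Marketing   | NULL  
Sales       | 128393
Finance     | 132075
Finance     | 155933
Engineering | 166886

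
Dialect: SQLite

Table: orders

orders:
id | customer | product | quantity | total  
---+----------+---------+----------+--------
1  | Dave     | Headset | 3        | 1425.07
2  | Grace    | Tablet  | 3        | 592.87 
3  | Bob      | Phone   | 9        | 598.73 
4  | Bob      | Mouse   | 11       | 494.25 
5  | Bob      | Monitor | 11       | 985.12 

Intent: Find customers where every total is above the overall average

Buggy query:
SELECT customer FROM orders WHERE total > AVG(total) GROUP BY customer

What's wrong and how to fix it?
Bug: WHERE evaluates per row before aggregation, so AVG() is unavailable

Fix: Compute the overall average in a scalar subquery and compare each group's MIN against it in HAVING

Corrected query:
SELECT customer FROM orders GROUP BY customer HAVING MIN(total) > (SELECT AVG(total) FROM orders)

Result:
customer
--------
Dave    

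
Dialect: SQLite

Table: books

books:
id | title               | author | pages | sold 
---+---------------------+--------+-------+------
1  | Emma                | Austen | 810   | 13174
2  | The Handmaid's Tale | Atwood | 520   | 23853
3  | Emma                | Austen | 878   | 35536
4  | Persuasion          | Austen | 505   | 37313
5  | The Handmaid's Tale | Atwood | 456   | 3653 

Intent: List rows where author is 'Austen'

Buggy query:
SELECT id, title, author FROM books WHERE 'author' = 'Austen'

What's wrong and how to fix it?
Bug: Single quotes denote string literals in SQL; the column name is being compared as a constant string

Fix: Remove the quotes around the column name (or use double quotes for an identifier)

Corrected query:
SELECT id, title, author FROM books WHERE author = 'Austen'

Result:
id | title      | author
---+------------+-------
1  | Emma       | Austen
3  | Emma       | Austen
4  | Persuasion | Austen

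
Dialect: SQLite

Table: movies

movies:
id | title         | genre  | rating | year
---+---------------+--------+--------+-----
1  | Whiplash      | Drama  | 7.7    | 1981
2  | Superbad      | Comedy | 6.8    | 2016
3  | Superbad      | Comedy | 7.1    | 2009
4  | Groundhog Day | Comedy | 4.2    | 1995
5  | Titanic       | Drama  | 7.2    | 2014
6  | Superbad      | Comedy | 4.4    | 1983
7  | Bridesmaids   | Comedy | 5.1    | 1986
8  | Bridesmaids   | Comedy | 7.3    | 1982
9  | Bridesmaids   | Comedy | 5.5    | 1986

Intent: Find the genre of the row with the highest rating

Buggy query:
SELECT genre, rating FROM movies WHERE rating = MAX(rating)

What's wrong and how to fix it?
Bug: MAX(rating) is an aggregate and cannot be used directly in WHERE

Fix: Use a subquery: WHERE rating = (SELECT MAX(rating) FROM movies)

Corrected query:
SELECT genre, rating FROM movies WHERE rating = (SELECT MAX(rating) FROM movies)

Result:
genre | rating
------+-------
Drama | 7.7   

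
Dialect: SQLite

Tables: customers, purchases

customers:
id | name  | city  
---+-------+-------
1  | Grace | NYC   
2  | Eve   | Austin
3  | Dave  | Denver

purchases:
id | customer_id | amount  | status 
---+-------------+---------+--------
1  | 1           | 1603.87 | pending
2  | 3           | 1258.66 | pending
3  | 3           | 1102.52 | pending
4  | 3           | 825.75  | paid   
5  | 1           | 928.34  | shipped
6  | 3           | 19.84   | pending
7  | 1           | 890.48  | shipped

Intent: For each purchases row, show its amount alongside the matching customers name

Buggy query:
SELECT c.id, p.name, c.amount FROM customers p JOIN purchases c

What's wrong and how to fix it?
Bug: Missing join condition: each purchases row is matched to all customers rows instead of just its own

Fix: Specify the join condition linking the foreign key to the parent id

Corrected query:
SELECT c.id, p.name, c.amount FROM customers p JOIN purchases c ON c.customer_id = p.id

Result:
id | name  | amount 
---+-------+--------
1  | Grace | 1603.87
2  | Dave  | 1258.66
3  | Dave  | 1102.52
4  | Dave  | 825.75 
5  | Grace | 928.34 
6  | Dave  | 19.84  
7  | Grace | 890.48 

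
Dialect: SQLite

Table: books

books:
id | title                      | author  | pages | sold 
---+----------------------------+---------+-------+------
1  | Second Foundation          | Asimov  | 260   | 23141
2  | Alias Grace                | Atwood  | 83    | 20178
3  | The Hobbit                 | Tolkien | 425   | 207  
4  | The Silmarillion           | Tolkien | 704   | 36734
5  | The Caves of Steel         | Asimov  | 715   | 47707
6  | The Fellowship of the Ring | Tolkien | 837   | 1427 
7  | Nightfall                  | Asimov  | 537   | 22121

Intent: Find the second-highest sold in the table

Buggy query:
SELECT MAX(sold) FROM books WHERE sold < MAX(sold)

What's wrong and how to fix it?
Bug: MAX(sold) on the right of the comparison is an aggregate-in-WHERE error

Fix: Compute the overall MAX in a subquery, then take MAX of rows below it

Corrected query:
SELECT MAX(sold) FROM books WHERE sold < (SELECT MAX(sold) FROM books)

Result:
MAX(sold)
---------
36734    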